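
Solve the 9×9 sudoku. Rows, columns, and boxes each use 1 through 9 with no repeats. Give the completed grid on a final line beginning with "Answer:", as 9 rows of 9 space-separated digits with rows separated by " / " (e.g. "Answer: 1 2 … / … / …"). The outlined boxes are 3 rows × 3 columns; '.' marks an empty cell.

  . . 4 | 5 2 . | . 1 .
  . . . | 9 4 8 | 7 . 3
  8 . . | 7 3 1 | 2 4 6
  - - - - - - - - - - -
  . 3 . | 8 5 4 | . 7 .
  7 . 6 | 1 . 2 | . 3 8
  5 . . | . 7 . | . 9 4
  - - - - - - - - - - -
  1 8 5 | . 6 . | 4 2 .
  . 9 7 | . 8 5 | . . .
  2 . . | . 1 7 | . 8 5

Step 1. [r2c1∈{6}] r2c1 is down to just 6. So r2c1=6.
Step 2. [r7c4∈{3}] only 3 remains possible at r7c4, so r7c4=3.
Step 3. [r9c7∈{3,6,9}] in row 9, 9 fits only at r9c7 ⇒ r9c7=9.
Step 4. [r8c7∈{1,3,6}] across col 7, 3 lands solely at r8c7, so r8c7=3.
Step 5. [r9c4∈{4}] r9c4 is down to just 4, so r9c4=4.
Step 6. [r3c3∈{9}] nothing but 9 survives at r3c3. So r3c3=9.
Step 7. [r6c4∈{6}] r6c4 has the single candidate 6 ⇒ r6c4=6.
Step 8. [r6c7∈{1}] nothing but 1 survives at r6c7 ⇒ r6c7=1.
Step 9. [r2c2∈{1,2,5}] r2c2 is the only open cell in col 2 admitting 1, so r2c2=1.
Step 10. [r2c3∈{2}] nothing but 2 survives at r2c3, so r2c3=2.
Step 11. [r5c7∈{5}] r5c7 is down to just 5 ⇒ r5c7=5.
Step 12. [r6c2∈{2}] r6c2's peers cover all but 2 ⇒ r6c2=2.
Step 13. [r8c1∈{4}] r8c1's peers cover all but 4. So r8c1=4.
Step 14. [r4c3∈{1}] r4c3 has the single candidate 1 ⇒ r4c3=1.
Step 15. [r8c8∈{6}] nothing but 6 survives at r8c8. So r8c8=6.
Step 16. [r8c4∈{2}] only 2 remains possible at r8c4. So r8c4=2.
Step 17. [r3c2∈{5}] r3c2 has the single candidate 5 ⇒ r3c2=5.
Step 18. [r5c2∈{4}] r5c2 is down to just 4 ⇒ r5c2=4.
Step 19. [r4c7∈{6}] nothing but 6 survives at r4c7. So r4c7=6.
Step 20. [r6c6∈{3}] nothing but 3 survives at r6c6. So r6c6=3.
Step 21. [r4c1∈{9}] r4c1's peers cover all but 9. So r4c1=9.
Step 22. [r4c9∈{2}] r4c9 has the single candidate 2, so r4c9=2.
Step 23. [r8c9∈{1}] only 1 remains possible at r8c9. So r8c9=1.
Step 24. [r1c9∈{9}] r1c9 is down to just 9, so r1c9=9.
Step 25. [r5c5∈{9}] nothing but 9 survives at r5c5, so r5c5=9.
Step 26. [r1c1∈{3}] r1c1 is down to just 3, so r1c1=3.
Step 27. [r6c3∈{8}] only 8 remains possible at r6c3. So r6c3=8.
Step 28. [r7c6∈{9}] r7c6 is down to just 9. So r7c6=9.
Step 29. [r7c9∈{7}] nothing but 7 survives at r7c9 ⇒ r7c9=7.
Step 30. [r1c6∈{6}] r1c6's peers cover all but 6 ⇒ r1c6=6.
Step 31. [r9c2∈{6}] r9c2 is down to just 6 ⇒ r9c2=6.
Step 32. [r1c2∈{7}] r1c2 has the single candidate 7. So r1c2=7.
Step 33. [r9c3∈{3}] r9c3 is down to just 3. So r9c3=3.
Step 34. [r2c8∈{5}] r2c8's peers cover all but 5. So r2c8=5.
Step 35. [r1c7∈{8}] r1c7's peers cover all but 8 ⇒ r1c7=8.

Answer: 3 7 4 5 2 6 8 1 9 / 6 1 2 9 4 8 7 5 3 / 8 5 9 7 3 1 2 4 6 / 9 3 1 8 5 4 6 7 2 / 7 4 6 1 9 2 5 3 8 / 5 2 8 6 7 3 1 9 4 / 1 8 5 3 6 9 4 2 7 / 4 9 7 2 8 5 3 6 1 / 2 6 3 4 1 7 9 8 5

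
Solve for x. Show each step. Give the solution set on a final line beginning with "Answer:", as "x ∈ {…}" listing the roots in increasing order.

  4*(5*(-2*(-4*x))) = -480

Step 1. [4*(5*(-2*(-4*x))) = -480] divide by the outer 4, so div: 5*(-2*(-4*x)) = -120.
Step 2. [5*(-2*(-4*x)) = -120] divide by the outer 5, so div: -2*(-4*x) = -24.
Step 3. [-2*(-4*x) = -24] -2·(inner) — divide through by -2 ⇒ div: -4*x = 12.
Step 4. [-4*x = 12] -4 out front; divide by -4 ⇒ div: x = -3.

Answer: x ∈ {-3}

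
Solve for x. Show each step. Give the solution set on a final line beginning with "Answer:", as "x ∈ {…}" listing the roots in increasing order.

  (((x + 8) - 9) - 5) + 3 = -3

Step 1. [(((x + 8) - 9) - 5) + 3 = -3] subtract 3: x sits inside (… + 3) ⇒ sub: ((x + 8) - 9) - 5 = -6.
Step 2. [((x + 8) - 9) - 5 = -6] add 5: x sits inside (… - 5). So sub: (x + 8) - 9 = -1.
Step 3. [(x + 8) - 9 = -1] the outer -9 inverts by adding 9, so sub: x + 8 = 8.
Step 4. [x + 8 = 8] the outer +8 inverts by subtracting 8, so sub: x = 0.

Answer: x ∈ {0}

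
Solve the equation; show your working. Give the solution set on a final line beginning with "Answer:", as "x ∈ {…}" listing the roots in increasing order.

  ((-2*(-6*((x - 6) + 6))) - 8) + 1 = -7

Step 1. [((-2*(-6*((x - 6) + 6))) - 8) + 1 = -7] +1 is outermost — subtract 1 both sides ⇒ sub: (-2*(-6*((x - 6) + 6))) - 8 = -8.
Step 2. [(-2*(-6*((x - 6) + 6))) - 8 = -8] -2 | LHS and -2 | -8: pull -2 out, so factor: (-6*((x - 6) + 6)) + 4 = 4.
Step 3. [(-6*((x - 6) + 6)) + 4 = 4] subtract 4: x sits inside (… + 4), so sub: -6*((x - 6) + 6) = 0.
Step 4. [-6*((x - 6) + 6) = 0] leading coefficient -6: divide by -6, so div: (x - 6) + 6 = 0.
Step 5. [(x - 6) + 6 = 0] subtract 6: x sits inside (… + 6). So sub: x - 6 = -6.
Step 6. [x - 6 = -6] peel the -6: add 6 from each side, so sub: x = 0.

Answer: x ∈ {0}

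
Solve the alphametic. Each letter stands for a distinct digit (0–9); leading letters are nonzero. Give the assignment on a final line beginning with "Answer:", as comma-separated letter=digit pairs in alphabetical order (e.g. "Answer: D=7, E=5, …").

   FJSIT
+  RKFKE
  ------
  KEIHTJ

Step 1. [K] adding two 5-digit numbers gives at most 5+1 digits, and here it does — K is that final carry and must be 1 ⇒ K=1.
Step 2. [col 1: T + E ≡ J (mod 10)] E=6 is one option consistent with column 1 (T + E ≡ J (mod 10), carry-in 0) — take it ⇒ E=6.
Step 3. [col 1: T + E ≡ J (mod 10)] several values work for J in column 1 (T + E ≡ J (mod 10), carry-in 0); try J=0, so J=0.
Step 4. [col 1: T + E ≡ J (mod 10)] column 1 reads T+E+carry(0)=J with E=6, J=0; with digits 0,1,6 already taken and all letters distinct, the only value for T is 4. So T=4.
Step 5. [col 2: I + K ≡ T (mod 10)] column 2 reads I+K+carry(1)=T with K=1, T=4; with digits 0,1,4,6 already taken and all letters distinct, the only value for I is 2, so I=2.
Step 6. [col 3: S + F ≡ H (mod 10)] F=7 is one option consistent with column 3 (S + F ≡ H (mod 10), carry-in 0) — take it, so F=7.
Step 7. [col 3: S + F ≡ H (mod 10)] column 3: given F=7, carry-in 0, and digits 0,1,2,4,6,7 already taken and all letters distinct, S+F≡H (mod 10) forces S=8 ⇒ S=8.
Step 8. [col 3: S + F ≡ H (mod 10)] from column 3 (S=8, F=7, carry-in 0, digits 0,1,2,4,6,7,8 already taken and all letters distinct): H must equal 5. So H=5.
Step 9. [col 5: F + R ≡ E (mod 10)] column 5 reads F+R+carry(0)=E with F=7, E=6; with digits 0,1,2,4,5,6,7,8 already taken and all letters distinct, the only value for R is 9. So R=9.

Answer: E=6, F=7, H=5, I=2, J=0, K=1, R=9, S=8, T=4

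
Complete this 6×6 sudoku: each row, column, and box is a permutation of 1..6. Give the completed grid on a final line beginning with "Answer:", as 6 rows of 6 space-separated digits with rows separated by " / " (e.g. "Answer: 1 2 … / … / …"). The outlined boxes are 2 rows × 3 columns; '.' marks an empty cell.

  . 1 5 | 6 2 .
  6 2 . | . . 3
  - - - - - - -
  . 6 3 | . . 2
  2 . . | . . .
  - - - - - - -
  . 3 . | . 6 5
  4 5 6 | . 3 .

Step 1. [r5c4∈{1,2,4}] 4 has one home in row 5: r5c4. So r5c4=4.
Step 2. [r3c5∈{1,4,5}] r3c5 is the only open cell in row 3 admitting 4. So r3c5=4.
Step 3. [r6c6∈{1}] only 1 remains possible at r6c6. So r6c6=1.
Step 4. [r4c4∈{1,3,5}] in row 4, 3 fits only at r4c4, so r4c4=3.
Step 5. [r4c5∈{1,5}] across row 4, 5 lands solely at r4c5 ⇒ r4c5=5.
Step 6. [r4c3∈{1,4}] 1 has one home in row 4: r4c3, so r4c3=1.
Step 7. [r2c4∈{1,5}] row 2 places 5 nowhere but r2c4, so r2c4=5.
Step 8. [r2c5∈{1}] r2c5 is down to just 1. So r2c5=1.
Step 9. [r1c6∈{4}] r1c6 is down to just 4, so r1c6=4.
Step 10. [r1c1∈{3}] r1c1's peers cover all but 3 ⇒ r1c1=3.
Step 11. [r5c3∈{2}] nothing but 2 survives at r5c3 ⇒ r5c3=2.
Step 12. [r3c1∈{5}] r3c1 has the single candidate 5, so r3c1=5.
Step 13. [r5c1∈{1}] r5c1 is down to just 1. So r5c1=1.
Step 14. [r3c4∈{1}] r3c4 is down to just 1. So r3c4=1.
Step 15. [r4c2∈{4}] only 4 remains possible at r4c2, so r4c2=4.
Step 16. [r4c6∈{6}] r4c6 has the single candidate 6, so r4c6=6.
Step 17. [r6c4∈{2}] nothing but 2 survives at r6c4, so r6c4=2.
Step 18. [r2c3∈{4}] only 4 remains possible at r2c3, so r2c3=4.

Answer: 3 1 5 6 2 4 / 6 2 4 5 1 3 / 5 6 3 1 4 2 / 2 4 1 3 5 6 / 1 3 2 4 6 5 / 4 5 6 2 3 1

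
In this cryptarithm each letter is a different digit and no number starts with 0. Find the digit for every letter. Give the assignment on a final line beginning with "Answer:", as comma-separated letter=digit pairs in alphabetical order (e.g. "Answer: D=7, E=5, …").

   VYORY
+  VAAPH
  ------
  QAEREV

Step 1. [Q] Q is the leading digit of a 6-digit sum of two 5-digit numbers; the final carry is exactly 1, so Q=1.
Step 2. [col 1: Y + H ≡ V (mod 10)] no forcing yet in column 1 (carry-in 0); V=7 is free and consistent — try it. So V=7.
Step 3. [col 1: Y + H ≡ V (mod 10)] column 1 (Y + H ≡ V (mod 10), carry-in 0) doesn't pin H yet; pick H=3 and continue ⇒ H=3.
Step 4. [col 1: Y + H ≡ V (mod 10)] column 1 reads Y+H+carry(0)=V with H=3, V=7; with digits 1,3,7 already taken and all letters distinct, the only value for Y is 4. So Y=4.
Step 5. [col 2: R + P ≡ E (mod 10)] E=0 is one option consistent with column 2 (R + P ≡ E (mod 10), carry-in 0) — take it. So E=0.
Step 6. [col 2: R + P ≡ E (mod 10)] column 2 (R + P ≡ E (mod 10), carry-in 0) doesn't pin P yet; pick P=8 and continue. So P=8.
Step 7. [col 2: R + P ≡ E (mod 10)] column 2: given P=8, E=0, carry-in 0, and digits 0,1,3,4,7,8 already taken and all letters distinct, R+P≡E (mod 10) forces R=2, so R=2.
Step 8. [col 3: O + A ≡ R (mod 10)] column 3 (O + A ≡ R (mod 10), carry-in 1) doesn't pin A yet; pick A=5 and continue, so A=5.
Step 9. [col 3: O + A ≡ R (mod 10)] column 3 reads O+A+carry(1)=R with A=5, R=2; with digits 0,1,2,3,4,5,7,8 already taken and all letters distinct, the only value for O is 6, so O=6.

Answer: A=5, E=0, H=3, O=6, P=8, Q=1, R=2, V=7, Y=4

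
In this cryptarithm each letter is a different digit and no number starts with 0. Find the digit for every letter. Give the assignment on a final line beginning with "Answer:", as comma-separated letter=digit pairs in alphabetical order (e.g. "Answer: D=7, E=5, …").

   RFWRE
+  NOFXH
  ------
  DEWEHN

Step 1. [D] the sum has 6 digits but both addends have 5; that extra leading digit D is the final carry, namely 1. So D=1.
Step 2. [col 1: E + H ≡ N (mod 10)] H=4 is one option consistent with column 1 (E + H ≡ N (mod 10), carry-in 0) — take it. So H=4.
Step 3. [col 1: E + H ≡ N (mod 10)] no forcing yet in column 1 (carry-in 0); N=7 is free and consistent — try it ⇒ N=7.
Step 4. [col 1: E + H ≡ N (mod 10)] from column 1 (H=4, N=7, carry-in 0, digits 1,4,7 already taken and all letters distinct): E must equal 3. So E=3.
Step 5. [col 2: R + X ≡ H (mod 10)] column 2 (R + X ≡ H (mod 10), carry-in 0) doesn't pin X yet; pick X=9 and continue, so X=9.
Step 6. [col 2: R + X ≡ H (mod 10)] in column 2 we have R+X≡H with carry-in 0; given X=9, H=4 and digits 1,3,4,7,9 already taken and all letters distinct, that pins R to 5, so R=5.
Step 7. [col 3: W + F ≡ E (mod 10)] F=2 is one option consistent with column 3 (W + F ≡ E (mod 10), carry-in 1) — take it ⇒ F=2.
Step 8. [col 3: W + F ≡ E (mod 10)] in column 3 we have W+F≡E with carry-in 1; given F=2, E=3 and digits 1,2,3,4,5,7,9 already taken and all letters distinct, that pins W to 0 ⇒ W=0.
Step 9. [col 4: F + O ≡ W (mod 10)] in column 4 we have F+O≡W with carry-in 0; given F=2, W=0 and digits 0,1,2,3,4,5,7,9 already taken and all letters distinct, that pins O to 8 ⇒ O=8.

Answer: D=1, E=3, F=2, H=4, N=7, O=8, R=5, W=0, X=9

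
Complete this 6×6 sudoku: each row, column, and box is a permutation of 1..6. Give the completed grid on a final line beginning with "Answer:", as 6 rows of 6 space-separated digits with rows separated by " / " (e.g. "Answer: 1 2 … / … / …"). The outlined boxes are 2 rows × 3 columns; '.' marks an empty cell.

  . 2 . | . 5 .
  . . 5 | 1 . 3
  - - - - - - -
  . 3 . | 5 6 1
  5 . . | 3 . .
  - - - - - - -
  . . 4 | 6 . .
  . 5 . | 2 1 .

Step 1. [r3c1∈{2,4}] across row 3, 4 lands solely at r3c1 ⇒ r3c1=4.
Step 2. [r2c1∈{6}] only 6 remains possible at r2c1, so r2c1=6.
Step 3. [r4c6∈{2,4}] col 6 places 2 nowhere but r4c6. So r4c6=2.
Step 4. [r6c1∈{3}] r6c1 has the single candidate 3 ⇒ r6c1=3.
Step 5. [r4c2∈{1,6}] col 2 places 6 nowhere but r4c2, so r4c2=6.
Step 6. [r1c1∈{1}] only 1 remains possible at r1c1, so r1c1=1.
Step 7. [r1c4∈{4}] r1c4 has the single candidate 4. So r1c4=4.
Step 8. [r4c5∈{4}] r4c5 has the single candidate 4. So r4c5=4.
Step 9. [r1c6∈{6}] r1c6's peers cover all but 6. So r1c6=6.
Step 10. [r5c5∈{3}] r5c5 is down to just 3 ⇒ r5c5=3.
Step 11. [r6c3∈{6}] nothing but 6 survives at r6c3. So r6c3=6.
Step 12. [r2c2∈{4}] only 4 remains possible at r2c2 ⇒ r2c2=4.
Step 13. [r5c2∈{1}] only 1 remains possible at r5c2. So r5c2=1.
Step 14. [r4c3∈{1}] r4c3 is down to just 1, so r4c3=1.
Step 15. [r6c6∈{4}] r6c6's peers cover all but 4, so r6c6=4.
Step 16. [r3c3∈{2}] only 2 remains possible at r3c3. So r3c3=2.
Step 17. [r2c5∈{2}] r2c5 has the single candidate 2. So r2c5=2.
Step 18. [r1c3∈{3}] only 3 remains possible at r1c3 ⇒ r1c3=3.
Step 19. [r5c6∈{5}] r5c6 is down to just 5 ⇒ r5c6=5.
Step 20. [r5c1∈{2}] r5c1's peers cover all but 2 ⇒ r5c1=2.

Answer: 1 2 3 4 5 6 / 6 4 5 1 2 3 / 4 3 2 5 6 1 / 5 6 1 3 4 2 / 2 1 4 6 3 5 / 3 5 6 2 1 4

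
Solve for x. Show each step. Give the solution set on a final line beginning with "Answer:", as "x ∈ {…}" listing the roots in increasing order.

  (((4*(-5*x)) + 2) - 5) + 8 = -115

Step 1. [(((4*(-5*x)) + 2) - 5) + 8 = -115] 8 comes off first (subtract 8), so sub: ((4*(-5*x)) + 2) - 5 = -123.
Step 2. [((4*(-5*x)) + 2) - 5 = -123] add 5: x sits inside (… - 5), so sub: (4*(-5*x)) + 2 = -118.
Step 3. [(4*(-5*x)) + 2 = -118] subtract 2: x sits inside (… + 2) ⇒ sub: 4*(-5*x) = -120.
Step 4. [4*(-5*x) = -120] LHS = 4·(…); ÷4 both sides. So div: -5*x = -30.
Step 5. [-5*x = -30] -5 out front; divide by -5. So div: x = 6.

Answer: x ∈ {6}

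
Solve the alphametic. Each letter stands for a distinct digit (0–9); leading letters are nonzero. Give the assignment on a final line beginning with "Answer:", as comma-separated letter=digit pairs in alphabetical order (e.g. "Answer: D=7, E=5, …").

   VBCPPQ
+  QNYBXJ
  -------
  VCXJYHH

Step 1. [col 1: Q + J ≡ H (mod 10)] Q=8 is one option consistent with column 1 (Q + J ≡ H (mod 10), carry-in 0) — take it, so Q=8.
Step 2. [V] V is the leading digit of a 7-digit sum of two 6-digit numbers; the final carry is exactly 1. So V=1.
Step 3. [col 1: Q + J ≡ H (mod 10)] J=4 is one option consistent with column 1 (Q + J ≡ H (mod 10), carry-in 0) — take it ⇒ J=4.
Step 4. [col 1: Q + J ≡ H (mod 10)] column 1 reads Q+J+carry(0)=H with Q=8, J=4; with digits 1,4,8 already taken and all letters distinct, the only value for H is 2, so H=2.
Step 5. [col 2: P + X ≡ H (mod 10)] column 2 (P + X ≡ H (mod 10), carry-in 1) doesn't pin X yet; pick X=6 and continue. So X=6.
Step 6. [col 2: P + X ≡ H (mod 10)] in column 2 we have P+X≡H with carry-in 1; given X=6, H=2 and digits 1,2,4,6,8 already taken and all letters distinct, that pins P to 5 ⇒ P=5.
Step 7. [col 3: P + B ≡ Y (mod 10)] Y=3 is one option consistent with column 3 (P + B ≡ Y (mod 10), carry-in 1) — take it, so Y=3.
Step 8. [col 3: P + B ≡ Y (mod 10)] in column 3 we have P+B≡Y with carry-in 1; given P=5, Y=3 and digits 1,2,3,4,5,6,8 already taken and all letters distinct, that pins B to 7 ⇒ B=7.
Step 9. [col 4: C + Y ≡ J (mod 10)] from column 4 (Y=3, J=4, carry-in 1, digits 1,2,3,4,5,6,7,8 already taken and all letters distinct): C must equal 0, so C=0.
Step 10. [col 5: B + N ≡ X (mod 10)] in column 5 we have B+N≡X with carry-in 0; given B=7, X=6 and digits 0,1,2,3,4,5,6,7,8 already taken and all letters distinct, that pins N to 9, so N=9.

Answer: B=7, C=0, H=2, J=4, N=9, P=5, Q=8, V=1, X=6, Y=3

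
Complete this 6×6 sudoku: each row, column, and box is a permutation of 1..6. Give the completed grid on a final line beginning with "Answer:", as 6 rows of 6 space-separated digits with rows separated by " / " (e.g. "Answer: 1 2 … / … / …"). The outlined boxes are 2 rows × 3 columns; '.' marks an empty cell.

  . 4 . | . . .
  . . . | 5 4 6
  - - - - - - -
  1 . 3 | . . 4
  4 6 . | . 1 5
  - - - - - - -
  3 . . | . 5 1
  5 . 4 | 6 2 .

Step 1. [r4c3∈{2}] r4c3's peers cover all but 2 ⇒ r4c3=2.
Step 2. [r1c4∈{1,2,3}] col 4 places 1 nowhere but r1c4, so r1c4=1.
Step 3. [r2c2∈{1,2,3}] row 2 places 3 nowhere but r2c2 ⇒ r2c2=3.
Step 4. [r1c6∈{2,3}] 2 has one home in col 6: r1c6, so r1c6=2.
Step 5. [r1c1∈{6}] nothing but 6 survives at r1c1, so r1c1=6.
Step 6. [r1c3∈{5}] r1c3 has the single candidate 5, so r1c3=5.
Step 7. [r5c4∈{4}] r5c4 is down to just 4. So r5c4=4.
Step 8. [r3c2∈{5}] r3c2's peers cover all but 5, so r3c2=5.
Step 9. [r6c2∈{1}] r6c2's peers cover all but 1. So r6c2=1.
Step 10. [r5c3∈{6}] r5c3 is down to just 6, so r5c3=6.
Step 11. [r2c3∈{1}] r2c3 is down to just 1, so r2c3=1.
Step 12. [r6c6∈{3}] r6c6 is down to just 3, so r6c6=3.
Step 13. [r3c5∈{6}] only 6 remains possible at r3c5 ⇒ r3c5=6.
Step 14. [r1c5∈{3}] r1c5's peers cover all but 3. So r1c5=3.
Step 15. [r4c4∈{3}] nothing but 3 survives at r4c4, so r4c4=3.
Step 16. [r5c2∈{2}] r5c2 is down to just 2 ⇒ r5c2=2.
Step 17. [r3c4∈{2}] r3c4's peers cover all but 2 ⇒ r3c4=2.
Step 18. [r2c1∈{2}] nothing but 2 survives at r2c1. So r2c1=2.

Answer: 6 4 5 1 3 2 / 2 3 1 5 4 6 / 1 5 3 2 6 4 / 4 6 2 3 1 5 / 3 2 6 4 5 1 / 5 1 4 6 2 3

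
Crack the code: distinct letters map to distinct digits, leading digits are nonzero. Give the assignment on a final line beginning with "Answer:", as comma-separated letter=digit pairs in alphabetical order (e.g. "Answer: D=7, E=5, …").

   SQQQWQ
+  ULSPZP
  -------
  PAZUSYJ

Step 1. [col 1: Q + P ≡ J (mod 10)] column 1 (Q + P ≡ J (mod 10), carry-in 0) doesn't pin P yet; pick P=1 and continue. So P=1.
Step 2. [col 1: Q + P ≡ J (mod 10)] column 1 (Q + P ≡ J (mod 10), carry-in 0) doesn't pin J yet; pick J=6 and continue ⇒ J=6.
Step 3. [col 1: Q + P ≡ J (mod 10)] column 1: given P=1, J=6, carry-in 0, and digits 1,6 already taken and all letters distinct, Q+P≡J (mod 10) forces Q=5 ⇒ Q=5.
Step 4. [col 2: W + Z ≡ Y (mod 10)] column 2 (W + Z ≡ Y (mod 10), carry-in 0) doesn't pin Y yet; pick Y=3 and continue ⇒ Y=3.
Step 5. [col 2: W + Z ≡ Y (mod 10)] column 2 (W + Z ≡ Y (mod 10), carry-in 0) doesn't pin Z yet; pick Z=4 and continue ⇒ Z=4.
Step 6. [col 2: W + Z ≡ Y (mod 10)] in column 2 we have W+Z≡Y with carry-in 0; given Z=4, Y=3 and digits 1,3,4,5,6 already taken and all letters distinct, that pins W to 9 ⇒ W=9.
Step 7. [col 3: Q + P ≡ S (mod 10)] from column 3 (Q=5, P=1, carry-in 1, digits 1,3,4,5,6,9 already taken and all letters distinct): S must equal 7. So S=7.
Step 8. [col 4: Q + S ≡ U (mod 10)] column 4: given Q=5, S=7, carry-in 0, and digits 1,3,4,5,6,7,9 already taken and all letters distinct, Q+S≡U (mod 10) forces U=2. So U=2.
Step 9. [col 5: Q + L ≡ Z (mod 10)] from column 5 (Q=5, Z=4, carry-in 1, digits 1,2,3,4,5,6,7,9 already taken and all letters distinct): L must equal 8 ⇒ L=8.
Step 10. [col 6: S + U ≡ A (mod 10)] column 6 reads S+U+carry(1)=A with S=7, U=2; with digits 1,2,3,4,5,6,7,8,9 already taken and all letters distinct, the only value for A is 0. So A=0.

Answer: A=0, J=6, L=8, P=1, Q=5, S=7, U=2, W=9, Y=3, Z=4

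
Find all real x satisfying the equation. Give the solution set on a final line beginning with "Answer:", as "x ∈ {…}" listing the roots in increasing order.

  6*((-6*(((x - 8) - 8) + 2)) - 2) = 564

Step 1. [6*((-6*(((x - 8) - 8) + 2)) - 2) = 564] leading coefficient 6: divide by 6. So div: (-6*(((x - 8) - 8) + 2)) - 2 = 94.
Step 2. [(-6*(((x - 8) - 8) + 2)) - 2 = 94] -2 is outermost — add 2 both sides, so sub: -6*(((x - 8) - 8) + 2) = 96.
Step 3. [-6*(((x - 8) - 8) + 2) = 96] leading coefficient -6: divide by -6, so div: ((x - 8) - 8) + 2 = -16.
Step 4. [((x - 8) - 8) + 2 = -16] +2 is outermost — subtract 2 both sides, so sub: (x - 8) - 8 = -18.
Step 5. [(x - 8) - 8 = -18] -8 is outermost — add 8 both sides. So sub: x - 8 = -10.
Step 6. [x - 8 = -10] -8 is outermost — add 8 both sides, so sub: x = -2.

Answer: x ∈ {-2}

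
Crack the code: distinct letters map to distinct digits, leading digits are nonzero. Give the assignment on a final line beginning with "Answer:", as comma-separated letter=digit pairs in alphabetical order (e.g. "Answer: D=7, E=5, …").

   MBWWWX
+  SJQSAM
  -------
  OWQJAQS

Step 1. [col 1: X + M ≡ S (mod 10)] S=3 is one option consistent with column 1 (X + M ≡ S (mod 10), carry-in 0) — take it ⇒ S=3.
Step 2. [O] O is the leading digit of a 7-digit sum of two 6-digit numbers; the final carry is exactly 1, so O=1.
Step 3. [col 1: X + M ≡ S (mod 10)] M=9 is one option consistent with column 1 (X + M ≡ S (mod 10), carry-in 0) — take it, so M=9.
Step 4. [col 1: X + M ≡ S (mod 10)] column 1: given M=9, S=3, carry-in 0, and digits 1,3,9 already taken and all letters distinct, X+M≡S (mod 10) forces X=4 ⇒ X=4.
Step 5. [col 2: W + A ≡ Q (mod 10)] column 2 (W + A ≡ Q (mod 10), carry-in 1) doesn't pin A yet; pick A=5 and continue, so A=5.
Step 6. [col 2: W + A ≡ Q (mod 10)] column 2 (W + A ≡ Q (mod 10), carry-in 1) doesn't pin W yet; pick W=2 and continue, so W=2.
Step 7. [col 2: W + A ≡ Q (mod 10)] in column 2 we have W+A≡Q with carry-in 1; given W=2, A=5 and digits 1,2,3,4,5,9 already taken and all letters distinct, that pins Q to 8. So Q=8.
Step 8. [col 4: W + Q ≡ J (mod 10)] column 4: given W=2, Q=8, carry-in 0, and digits 1,2,3,4,5,8,9 already taken and all letters distinct, W+Q≡J (mod 10) forces J=0 ⇒ J=0.
Step 9. [col 5: B + J ≡ Q (mod 10)] in column 5 we have B+J≡Q with carry-in 1; given J=0, Q=8 and digits 0,1,2,3,4,5,8,9 already taken and all letters distinct, that pins B to 7. So B=7.

Answer: A=5, B=7, J=0, M=9, O=1, Q=8, S=3, W=2, X=4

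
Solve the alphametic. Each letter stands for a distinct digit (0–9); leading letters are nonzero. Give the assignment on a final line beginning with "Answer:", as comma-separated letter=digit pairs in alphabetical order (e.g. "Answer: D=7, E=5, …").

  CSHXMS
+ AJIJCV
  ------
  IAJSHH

Step 1. [col 1: S + V ≡ H (mod 10)] several values work for V in column 1 (S + V ≡ H (mod 10), carry-in 0); try V=9. So V=9.
Step 2. [col 1: S + V ≡ H (mod 10)] no forcing yet in column 1 (carry-in 0); H=6 is free and consistent — try it. So H=6.
Step 3. [col 1: S + V ≡ H (mod 10)] column 1 reads S+V+carry(0)=H with V=9, H=6; with digits 6,9 already taken and all letters distinct, the only value for S is 7. So S=7.
Step 4. [col 2: M + C ≡ H (mod 10)] M=0 is one option consistent with column 2 (M + C ≡ H (mod 10), carry-in 1) — take it ⇒ M=0.
Step 5. [col 2: M + C ≡ H (mod 10)] column 2: given M=0, H=6, carry-in 1, and digits 0,6,7,9 already taken and all letters distinct, M+C≡H (mod 10) forces C=5. So C=5.
Step 6. [col 3: X + J ≡ S (mod 10)] no forcing yet in column 3 (carry-in 0); X=3 is free and consistent — try it, so X=3.
Step 7. [col 3: X + J ≡ S (mod 10)] column 3 reads X+J+carry(0)=S with X=3, S=7; with digits 0,3,5,6,7,9 already taken and all letters distinct, the only value for J is 4 ⇒ J=4.
Step 8. [col 4: H + I ≡ J (mod 10)] in column 4 we have H+I≡J with carry-in 0; given H=6, J=4 and digits 0,3,4,5,6,7,9 already taken and all letters distinct, that pins I to 8. So I=8.
Step 9. [col 5: S + J ≡ A (mod 10)] column 5: given S=7, J=4, carry-in 1, and digits 0,3,4,5,6,7,8,9 already taken and all letters distinct, S+J≡A (mod 10) forces A=2 ⇒ A=2.

Answer: A=2, C=5, H=6, I=8, J=4, M=0, S=7, V=9, X=3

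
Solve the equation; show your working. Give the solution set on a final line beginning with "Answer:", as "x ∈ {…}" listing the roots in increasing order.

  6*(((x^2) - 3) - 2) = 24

Step 1. [6*(((x^2) - 3) - 2) = 24] leading coefficient 6: divide by 6 ⇒ div: ((x^2) - 3) - 2 = 4.
Step 2. [((x^2) - 3) - 2 = 4] add 2: x sits inside (… - 2) ⇒ sub: (x^2) - 3 = 6.
Step 3. [(x^2) - 3 = 6] -3 is outermost — add 3 both sides, so sub: x^2 = 9.
Step 4. [x^2 = 9] LHS squared, RHS 9 ≥ 0: apply √ (±), so sqrt: x = 3 or -3.

Answer: x ∈ {-3, 3}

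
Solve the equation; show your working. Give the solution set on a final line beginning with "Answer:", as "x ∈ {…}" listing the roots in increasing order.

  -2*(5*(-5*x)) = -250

Step 1. [-2*(5*(-5*x)) = -250] divide by the outer -2. So div: 5*(-5*x) = 125.
Step 2. [5*(-5*x) = 125] leading coefficient 5: divide by 5 ⇒ div: -5*x = 25.
Step 3. [-5*x = 25] divide by the outer -5 ⇒ div: x = -5.

Answer: x ∈ {-5}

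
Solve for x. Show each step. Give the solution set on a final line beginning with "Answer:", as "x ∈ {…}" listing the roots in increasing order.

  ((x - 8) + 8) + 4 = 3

Step 1. [((x - 8) + 8) + 4 = 3] peel the +4: subtract 4 from each side, so sub: (x - 8) + 8 = -1.
Step 2. [(x - 8) + 8 = -1] subtract 8: x sits inside (… + 8). So sub: x - 8 = -9.
Step 3. [x - 8 = -9] 8 comes off first (add 8), so sub: x = -1.

Answer: x ∈ {-1}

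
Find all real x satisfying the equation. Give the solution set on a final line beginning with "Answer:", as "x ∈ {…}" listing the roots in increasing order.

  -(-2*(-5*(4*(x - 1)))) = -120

Step 1. [-(-2*(-5*(4*(x - 1)))) = -120] leading − — multiply by −1 ⇒ neg: -2*(-5*(4*(x - 1))) = 120.
Step 2. [-2*(-5*(4*(x - 1))) = 120] LHS = -2·(…); ÷-2 both sides ⇒ div: -5*(4*(x - 1)) = -60.
Step 3. [-5*(4*(x - 1)) = -60] leading coefficient -5: divide by -5, so div: 4*(x - 1) = 12.
Step 4. [4*(x - 1) = 12] LHS = 4·(…); ÷4 both sides, so div: x - 1 = 3.
Step 5. [x - 1 = 3] add 1: x sits inside (… - 1), so sub: x = 4.

Answer: x ∈ {4}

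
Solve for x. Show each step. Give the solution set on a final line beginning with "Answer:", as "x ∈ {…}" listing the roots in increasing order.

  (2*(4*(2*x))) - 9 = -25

Step 1. [(2*(4*(2*x))) - 9 = -25] the outer -9 inverts by adding 9, so sub: 2*(4*(2*x)) = -16.
Step 2. [2*(4*(2*x)) = -16] LHS = 2·(…); ÷2 both sides ⇒ div: 4*(2*x) = -8.
Step 3. [4*(2*x) = -8] 4·(inner) — divide through by 4. So div: 2*x = -2.
Step 4. [2*x = -2] LHS = 2·(…); ÷2 both sides, so div: x = -1.

Answer: x ∈ {-1}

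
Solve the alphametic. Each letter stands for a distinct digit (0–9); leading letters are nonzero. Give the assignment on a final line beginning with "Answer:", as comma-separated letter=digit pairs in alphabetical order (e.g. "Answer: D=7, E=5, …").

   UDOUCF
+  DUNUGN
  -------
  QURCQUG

Step 1. [col 1: F + N ≡ G (mod 10)] several values work for N in column 1 (F + N ≡ G (mod 10), carry-in 0); try N=6. So N=6.
Step 2. [col 1: F + N ≡ G (mod 10)] column 1 (F + N ≡ G (mod 10), carry-in 0) doesn't pin G yet; pick G=8 and continue. So G=8.
Step 3. [col 1: F + N ≡ G (mod 10)] in column 1 we have F+N≡G with carry-in 0; given N=6, G=8 and digits 6,8 already taken and all letters distinct, that pins F to 2 ⇒ F=2.
Step 4. [col 2: C + G ≡ U (mod 10)] several values work for U in column 2 (C + G ≡ U (mod 10), carry-in 0); try U=5, so U=5.
Step 5. [col 2: C + G ≡ U (mod 10)] column 2: given G=8, U=5, carry-in 0, and digits 2,5,6,8 already taken and all letters distinct, C+G≡U (mod 10) forces C=7 ⇒ C=7.
Step 6. [col 3: U + U ≡ Q (mod 10)] column 3 reads U+U+carry(1)=Q with U=5; with digits 2,5,6,7,8 already taken and all letters distinct, the only value for Q is 1. So Q=1.
Step 7. [col 4: O + N ≡ C (mod 10)] column 4 reads O+N+carry(1)=C with N=6, C=7; with digits 1,2,5,6,7,8 already taken and all letters distinct, the only value for O is 0, so O=0.
Step 8. [col 5: D + U ≡ R (mod 10)] column 5 (D + U ≡ R (mod 10), carry-in 0) doesn't pin D yet; pick D=9 and continue. So D=9.
Step 9. [col 5: D + U ≡ R (mod 10)] column 5: given D=9, U=5, carry-in 0, and digits 0,1,2,5,6,7,8,9 already taken and all letters distinct, D+U≡R (mod 10) forces R=4 ⇒ R=4.

Answer: C=7, D=9, F=2, G=8, N=6, O=0, Q=1, R=4, U=5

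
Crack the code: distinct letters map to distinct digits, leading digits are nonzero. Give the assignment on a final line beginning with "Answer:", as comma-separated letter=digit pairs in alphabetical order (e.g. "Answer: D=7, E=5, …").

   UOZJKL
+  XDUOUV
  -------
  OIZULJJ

Step 1. [col 1: L + V ≡ J (mod 10)] no forcing yet in column 1 (carry-in 0); L=4 is free and consistent — try it ⇒ L=4.
Step 2. [col 1: L + V ≡ J (mod 10)] several values work for J in column 1 (L + V ≡ J (mod 10), carry-in 0); try J=2, so J=2.
Step 3. [col 1: L + V ≡ J (mod 10)] from column 1 (L=4, J=2, carry-in 0, digits 2,4 already taken and all letters distinct): V must equal 8, so V=8.
Step 4. [O] O is the leading digit of a 7-digit sum of two 6-digit numbers; the final carry is exactly 1 ⇒ O=1.
Step 5. [col 2: K + U ≡ J (mod 10)] column 2 (K + U ≡ J (mod 10), carry-in 1) doesn't pin U yet; pick U=5 and continue. So U=5.
Step 6. [col 2: K + U ≡ J (mod 10)] in column 2 we have K+U≡J with carry-in 1; given U=5, J=2 and digits 1,2,4,5,8 already taken and all letters distinct, that pins K to 6, so K=6.
Step 7. [col 4: Z + U ≡ U (mod 10)] column 4 reads Z+U+carry(0)=U with U=5; with digits 1,2,4,5,6,8 already taken and all letters distinct, the only value for Z is 0, so Z=0.
Step 8. [col 5: O + D ≡ Z (mod 10)] from column 5 (O=1, Z=0, carry-in 0, digits 0,1,2,4,5,6,8 already taken and all letters distinct): D must equal 9. So D=9.
Step 9. [col 6: U + X ≡ I (mod 10)] from column 6 (U=5, carry-in 1, digits 0,1,2,4,5,6,8,9 already taken and all letters distinct): X must equal 7. So X=7.
Step 10. [col 6: U + X ≡ I (mod 10)] from column 6 (U=5, X=7, carry-in 1, digits 0,1,2,4,5,6,7,8,9 already taken and all letters distinct): I must equal 3, so I=3.

Answer: D=9, I=3, J=2, K=6, L=4, O=1, U=5, V=8, X=7, Z=0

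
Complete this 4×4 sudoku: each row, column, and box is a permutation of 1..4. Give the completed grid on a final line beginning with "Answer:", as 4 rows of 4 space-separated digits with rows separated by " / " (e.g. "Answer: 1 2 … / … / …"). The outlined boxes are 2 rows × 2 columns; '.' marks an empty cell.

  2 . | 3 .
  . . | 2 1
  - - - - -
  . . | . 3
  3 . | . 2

Step 1. [r3c1∈{1,4}] r3c1 is the only open cell in col 1 admitting 1, so r3c1=1.
Step 2. [r4c2∈{4}] nothing but 4 survives at r4c2. So r4c2=4.
Step 3. [r2c1∈{4}] r2c1 has the single candidate 4, so r2c1=4.
Step 4. [r1c4∈{4}] only 4 remains possible at r1c4, so r1c4=4.
Step 5. [r1c2∈{1}] r1c2 is down to just 1. So r1c2=1.
Step 6. [r2c2∈{3}] r2c2 has the single candidate 3 ⇒ r2c2=3.
Step 7. [r3c3∈{4}] r3c3's peers cover all but 4. So r3c3=4.
Step 8. [r3c2∈{2}] only 2 remains possible at r3c2, so r3c2=2.
Step 9. [r4c3∈{1}] r4c3 is down to just 1. So r4c3=1.

Answer: 2 1 3 4 / 4 3 2 1 / 1 2 4 3 / 3 4 1 2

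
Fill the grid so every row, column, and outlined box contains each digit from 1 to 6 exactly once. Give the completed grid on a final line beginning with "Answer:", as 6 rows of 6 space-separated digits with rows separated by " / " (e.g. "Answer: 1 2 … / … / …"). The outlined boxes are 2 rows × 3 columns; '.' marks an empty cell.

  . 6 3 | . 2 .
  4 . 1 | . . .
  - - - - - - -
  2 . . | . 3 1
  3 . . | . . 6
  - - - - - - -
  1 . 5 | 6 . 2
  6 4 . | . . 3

Step 1. [r2c6∈{5}] r2c6's peers cover all but 5. So r2c6=5.
Step 2. [r4c3∈{4}] only 4 remains possible at r4c3. So r4c3=4.
Step 3. [r4c5∈{5}] only 5 remains possible at r4c5. So r4c5=5.
Step 4. [r1c4∈{1,4}] r1c4 is the only open cell in row 1 admitting 1, so r1c4=1.
Step 5. [r6c4∈{5}] r6c4 is down to just 5. So r6c4=5.
Step 6. [r4c4∈{2}] r4c4's peers cover all but 2. So r4c4=2.
Step 7. [r1c6∈{4}] r1c6 has the single candidate 4. So r1c6=4.
Step 8. [r5c2∈{3}] only 3 remains possible at r5c2 ⇒ r5c2=3.
Step 9. [r3c2∈{5}] r3c2 is down to just 5. So r3c2=5.
Step 10. [r6c3∈{2}] r6c3 is down to just 2 ⇒ r6c3=2.
Step 11. [r4c2∈{1}] r4c2 is down to just 1, so r4c2=1.
Step 12. [r2c4∈{3}] r2c4 is down to just 3, so r2c4=3.
Step 13. [r3c4∈{4}] r3c4's peers cover all but 4 ⇒ r3c4=4.
Step 14. [r1c1∈{5}] r1c1's peers cover all but 5. So r1c1=5.
Step 15. [r6c5∈{1}] nothing but 1 survives at r6c5 ⇒ r6c5=1.
Step 16. [r5c5∈{4}] r5c5 has the single candidate 4 ⇒ r5c5=4.
Step 17. [r2c5∈{6}] r2c5's peers cover all but 6 ⇒ r2c5=6.
Step 18. [r2c2∈{2}] r2c2's peers cover all but 2 ⇒ r2c2=2.
Step 19. [r3c3∈{6}] r3c3 has the single candidate 6. So r3c3=6.

Answer: 5 6 3 1 2 4 / 4 2 1 3 6 5 / 2 5 6 4 3 1 / 3 1 4 2 5 6 / 1 3 5 6 4 2 / 6 4 2 5 1 3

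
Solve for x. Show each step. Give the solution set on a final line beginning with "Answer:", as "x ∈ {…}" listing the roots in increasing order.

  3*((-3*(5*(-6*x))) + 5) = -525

Step 1. [3*((-3*(5*(-6*x))) + 5) = -525] divide by the outer 3, so div: (-3*(5*(-6*x))) + 5 = -175.
Step 2. [(-3*(5*(-6*x))) + 5 = -175] peel the +5: subtract 5 from each side, so sub: -3*(5*(-6*x)) = -180.
Step 3. [-3*(5*(-6*x)) = -180] divide by the outer -3 ⇒ div: 5*(-6*x) = 60.
Step 4. [5*(-6*x) = 60] LHS = 5·(…); ÷5 both sides ⇒ div: -6*x = 12.
Step 5. [-6*x = 12] LHS = -6·(…); ÷-6 both sides ⇒ div: x = -2.

Answer: x ∈ {-2}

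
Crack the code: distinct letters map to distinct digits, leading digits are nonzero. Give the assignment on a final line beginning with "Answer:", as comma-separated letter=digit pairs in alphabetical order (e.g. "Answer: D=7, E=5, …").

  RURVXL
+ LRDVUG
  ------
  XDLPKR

Step 1. [col 1: L + G ≡ R (mod 10)] column 1 (L + G ≡ R (mod 10), carry-in 0) doesn't pin G yet; pick G=9 and continue. So G=9.
Step 2. [col 1: L + G ≡ R (mod 10)] several values work for L in column 1 (L + G ≡ R (mod 10), carry-in 0); try L=4 ⇒ L=4.
Step 3. [col 1: L + G ≡ R (mod 10)] column 1: given L=4, G=9, carry-in 0, and digits 4,9 already taken and all letters distinct, L+G≡R (mod 10) forces R=3 ⇒ R=3.
Step 4. [col 2: X + U ≡ K (mod 10)] column 2 (X + U ≡ K (mod 10), carry-in 1) doesn't pin K yet; pick K=6 and continue. So K=6.
Step 5. [col 2: X + U ≡ K (mod 10)] no forcing yet in column 2 (carry-in 1); X=8 is free and consistent — try it. So X=8.
Step 6. [col 2: X + U ≡ K (mod 10)] in column 2 we have X+U≡K with carry-in 1; given X=8, K=6 and digits 3,4,6,8,9 already taken and all letters distinct, that pins U to 7 ⇒ U=7.
Step 7. [col 3: V + V ≡ P (mod 10)] column 3 (V + V ≡ P (mod 10), carry-in 1) doesn't pin V yet; pick V=5 and continue. So V=5.
Step 8. [col 3: V + V ≡ P (mod 10)] in column 3 we have V+V≡P with carry-in 1; given V=5 and digits 3,4,5,6,7,8,9 already taken and all letters distinct, that pins P to 1 ⇒ P=1.
Step 9. [col 4: R + D ≡ L (mod 10)] column 4: given R=3, L=4, carry-in 1, and digits 1,3,4,5,6,7,8,9 already taken and all letters distinct, R+D≡L (mod 10) forces D=0, so D=0.

Answer: D=0, G=9, K=6, L=4, P=1, R=3, U=7, V=5, X=8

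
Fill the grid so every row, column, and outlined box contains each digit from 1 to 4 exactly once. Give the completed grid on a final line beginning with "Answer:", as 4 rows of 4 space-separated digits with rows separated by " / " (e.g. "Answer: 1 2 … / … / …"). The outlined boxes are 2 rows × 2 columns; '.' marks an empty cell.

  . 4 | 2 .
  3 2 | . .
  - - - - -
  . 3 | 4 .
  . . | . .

Step 1. [r4c2∈{1}] only 1 remains possible at r4c2. So r4c2=1.
Step 2. [r3c4∈{1,2}] r3c4 is the only open cell in row 3 admitting 1, so r3c4=1.
Step 3. [r4c4∈{2,3}] col 4 places 2 nowhere but r4c4, so r4c4=2.
Step 4. [r1c4∈{3}] nothing but 3 survives at r1c4, so r1c4=3.
Step 5. [r2c3∈{1}] r2c3 has the single candidate 1, so r2c3=1.
Step 6. [r2c4∈{4}] r2c4 is down to just 4. So r2c4=4.
Step 7. [r4c3∈{3}] only 3 remains possible at r4c3, so r4c3=3.
Step 8. [r4c1∈{4}] r4c1 has the single candidate 4, so r4c1=4.
Step 9. [r3c1∈{2}] nothing but 2 survives at r3c1, so r3c1=2.
Step 10. [r1c1∈{1}] r1c1 has the single candidate 1, so r1c1=1.

Answer: 1 4 2 3 / 3 2 1 4 / 2 3 4 1 / 4 1 3 2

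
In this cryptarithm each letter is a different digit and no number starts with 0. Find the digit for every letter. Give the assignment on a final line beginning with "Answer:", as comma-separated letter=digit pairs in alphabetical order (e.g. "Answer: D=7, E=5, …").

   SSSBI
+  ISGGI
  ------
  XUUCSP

Step 1. [X] X is the leading digit of a 6-digit sum of two 5-digit numbers; the final carry is exactly 1. So X=1.
Step 2. [col 1: I + I ≡ P (mod 10)] several values work for I in column 1 (I + I ≡ P (mod 10), carry-in 0); try I=4 ⇒ I=4.
Step 3. [col 1: I + I ≡ P (mod 10)] in column 1 we have I+I≡P with carry-in 0; given I=4 and digits 1,4 already taken and all letters distinct, that pins P to 8 ⇒ P=8.
Step 4. [col 2: B + G ≡ S (mod 10)] column 2 (B + G ≡ S (mod 10), carry-in 0) doesn't pin S yet; pick S=5 and continue ⇒ S=5.
Step 5. [col 2: B + G ≡ S (mod 10)] no forcing yet in column 2 (carry-in 0); G=2 is free and consistent — try it. So G=2.
Step 6. [col 2: B + G ≡ S (mod 10)] from column 2 (G=2, S=5, carry-in 0, digits 1,2,4,5,8 already taken and all letters distinct): B must equal 3. So B=3.
Step 7. [col 3: S + G ≡ C (mod 10)] column 3: given S=5, G=2, carry-in 0, and digits 1,2,3,4,5,8 already taken and all letters distinct, S+G≡C (mod 10) forces C=7, so C=7.
Step 8. [col 4: S + S ≡ U (mod 10)] column 4: given S=5, carry-in 0, and digits 1,2,3,4,5,7,8 already taken and all letters distinct, S+S≡U (mod 10) forces U=0 ⇒ U=0.

Answer: B=3, C=7, G=2, I=4, P=8, S=5, U=0, X=1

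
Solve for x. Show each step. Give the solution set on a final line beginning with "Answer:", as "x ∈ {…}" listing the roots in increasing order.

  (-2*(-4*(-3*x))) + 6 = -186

Step 1. [(-2*(-4*(-3*x))) + 6 = -186] the outer +6 inverts by subtracting 6 ⇒ sub: -2*(-4*(-3*x)) = -192.
Step 2. [-2*(-4*(-3*x)) = -192] -2 out front; divide by -2. So div: -4*(-3*x) = 96.
Step 3. [-4*(-3*x) = 96] LHS = -4·(…); ÷-4 both sides ⇒ div: -3*x = -24.
Step 4. [-3*x = -24] -3·(inner) — divide through by -3. So div: x = 8.

Answer: x ∈ {8}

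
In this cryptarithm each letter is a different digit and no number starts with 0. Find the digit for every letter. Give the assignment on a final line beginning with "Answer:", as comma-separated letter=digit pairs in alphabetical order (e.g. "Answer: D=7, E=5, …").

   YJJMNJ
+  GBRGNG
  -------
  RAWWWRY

Step 1. [col 1: J + G ≡ Y (mod 10)] column 1 (J + G ≡ Y (mod 10), carry-in 0) doesn't pin G yet; pick G=9 and continue, so G=9.
Step 2. [col 1: J + G ≡ Y (mod 10)] Y=4 is one option consistent with column 1 (J + G ≡ Y (mod 10), carry-in 0) — take it. So Y=4.
Step 3. [col 1: J + G ≡ Y (mod 10)] column 1: given G=9, Y=4, carry-in 0, and digits 4,9 already taken and all letters distinct, J+G≡Y (mod 10) forces J=5 ⇒ J=5.
Step 4. [col 2: N + N ≡ R (mod 10)] R=1 is one option consistent with column 2 (N + N ≡ R (mod 10), carry-in 1) — take it, so R=1.
Step 5. [col 2: N + N ≡ R (mod 10)] from column 2 (R=1, carry-in 1, digits 1,4,5,9 already taken and all letters distinct): N must equal 0, so N=0.
Step 6. [col 3: M + G ≡ W (mod 10)] several values work for W in column 3 (M + G ≡ W (mod 10), carry-in 0); try W=7, so W=7.
Step 7. [col 3: M + G ≡ W (mod 10)] column 3: given G=9, W=7, carry-in 0, and digits 0,1,4,5,7,9 already taken and all letters distinct, M+G≡W (mod 10) forces M=8 ⇒ M=8.
Step 8. [col 5: J + B ≡ W (mod 10)] from column 5 (J=5, W=7, carry-in 0, digits 0,1,4,5,7,8,9 already taken and all letters distinct): B must equal 2, so B=2.
Step 9. [col 6: Y + G ≡ A (mod 10)] column 6 reads Y+G+carry(0)=A with Y=4, G=9; with digits 0,1,2,4,5,7,8,9 already taken and all letters distinct, the only value for A is 3. So A=3.

Answer: A=3, B=2, G=9, J=5, M=8, N=0, R=1, W=7, Y=4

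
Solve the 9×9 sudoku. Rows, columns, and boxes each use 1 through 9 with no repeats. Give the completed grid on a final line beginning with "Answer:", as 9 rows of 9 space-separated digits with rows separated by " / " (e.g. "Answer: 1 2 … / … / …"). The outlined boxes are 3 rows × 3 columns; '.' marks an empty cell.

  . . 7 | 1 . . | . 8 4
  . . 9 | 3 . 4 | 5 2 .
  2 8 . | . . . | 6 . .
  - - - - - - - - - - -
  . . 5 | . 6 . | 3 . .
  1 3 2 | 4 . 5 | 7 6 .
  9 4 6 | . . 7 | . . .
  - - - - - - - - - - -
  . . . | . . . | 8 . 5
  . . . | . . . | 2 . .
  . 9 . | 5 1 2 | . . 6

Step 1. [r3c6∈{9}] nothing but 9 survives at r3c6 ⇒ r3c6=9.
Step 2. [r3c4∈{7}] r3c4 is down to just 7, so r3c4=7.
Step 3. [r4c1∈{7,8}] r4c1 is the only open cell in box 4 admitting 8. So r4c1=8.
Step 4. [r1c1∈{3,5,6}] across row 1, 3 lands solely at r1c1, so r1c1=3.
Step 5. [r9c7∈{4}] r9c7 is down to just 4. So r9c7=4.
Step 6. [r9c1∈{7}] nothing but 7 survives at r9c1 ⇒ r9c1=7.
Step 7. [r8c6∈{3,6,8}] in col 6, 8 fits only at r8c6. So r8c6=8.
Step 8. [r9c8∈{3}] r9c8 is down to just 3. So r9c8=3.
Step 9. [r3c8∈{1}] r3c8 has the single candidate 1 ⇒ r3c8=1.
Step 10. [r8c9∈{1,7,9}] across box 9, 1 lands solely at r8c9, so r8c9=1.
Step 11. [r7c6∈{3,6}] r7c6 is the only open cell in col 6 admitting 3, so r7c6=3.
Step 12. [r2c1∈{6}] nothing but 6 survives at r2c1, so r2c1=6.
Step 13. [r7c1∈{4}] only 4 remains possible at r7c1. So r7c1=4.
Step 14. [r6c4∈{2,8}] 8 has one home in col 4: r6c4. So r6c4=8.
Step 15. [r5c5∈{9}] only 9 remains possible at r5c5, so r5c5=9.
Step 16. [r1c5∈{2,5}] in row 1, 2 fits only at r1c5 ⇒ r1c5=2.
Step 17. [r7c5∈{7}] r7c5's peers cover all but 7 ⇒ r7c5=7.
Step 18. [r7c8∈{9}] r7c8's peers cover all but 9. So r7c8=9.
Step 19. [r7c4∈{6}] r7c4 has the single candidate 6 ⇒ r7c4=6.
Step 20. [r2c2∈{1}] r2c2 has the single candidate 1 ⇒ r2c2=1.
Step 21. [r8c1∈{5}] r8c1 has the single candidate 5. So r8c1=5.
Step 22. [r4c9∈{2,9}] row 4 places 9 nowhere but r4c9, so r4c9=9.
Step 23. [r4c4∈{2}] r4c4's peers cover all but 2 ⇒ r4c4=2.
Step 24. [r8c5∈{4}] r8c5 has the single candidate 4. So r8c5=4.
Step 25. [r8c8∈{7}] r8c8's peers cover all but 7, so r8c8=7.
Step 26. [r3c3∈{4}] r3c3's peers cover all but 4, so r3c3=4.
Step 27. [r6c9∈{2}] only 2 remains possible at r6c9 ⇒ r6c9=2.
Step 28. [r6c8∈{5}] r6c8 is down to just 5 ⇒ r6c8=5.
Step 29. [r3c5∈{5}] nothing but 5 survives at r3c5 ⇒ r3c5=5.
Step 30. [r8c2∈{6}] r8c2 is down to just 6, so r8c2=6.
Step 31. [r6c7∈{1}] r6c7 is down to just 1. So r6c7=1.
Step 32. [r2c9∈{7}] nothing but 7 survives at r2c9, so r2c9=7.
Step 33. [r1c6∈{6}] r1c6's peers cover all but 6 ⇒ r1c6=6.
Step 34. [r9c3∈{8}] only 8 remains possible at r9c3. So r9c3=8.
Step 35. [r4c2∈{7}] r4c2 is down to just 7, so r4c2=7.
Step 36. [r4c6∈{1}] r4c6 is down to just 1 ⇒ r4c6=1.
Step 37. [r2c5∈{8}] r2c5 is down to just 8 ⇒ r2c5=8.
Step 38. [r5c9∈{8}] r5c9's peers cover all but 8, so r5c9=8.
Step 39. [r3c9∈{3}] r3c9 is down to just 3. So r3c9=3.
Step 40. [r8c4∈{9}] nothing but 9 survives at r8c4. So r8c4=9.
Step 41. [r8c3∈{3}] only 3 remains possible at r8c3, so r8c3=3.
Step 42. [r7c3∈{1}] r7c3's peers cover all but 1, so r7c3=1.
Step 43. [r1c7∈{9}] r1c7 has the single candidate 9 ⇒ r1c7=9.
Step 44. [r7c2∈{2}] only 2 remains possible at r7c2 ⇒ r7c2=2.
Step 45. [r6c5∈{3}] r6c5 has the single candidate 3 ⇒ r6c5=3.
Step 46. [r4c8∈{4}] nothing but 4 survives at r4c8, so r4c8=4.
Step 47. [r1c2∈{5}] r1c2 has the single candidate 5. So r1c2=5.

Answer: 3 5 7 1 2 6 9 8 4 / 6 1 9 3 8 4 5 2 7 / 2 8 4 7 5 9 6 1 3 / 8 7 5 2 6 1 3 4 9 / 1 3 2 4 9 5 7 6 8 / 9 4 6 8 3 7 1 5 2 / 4 2 1 6 7 3 8 9 5 / 5 6 3 9 4 8 2 7 1 / 7 9 8 5 1 2 4 3 6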